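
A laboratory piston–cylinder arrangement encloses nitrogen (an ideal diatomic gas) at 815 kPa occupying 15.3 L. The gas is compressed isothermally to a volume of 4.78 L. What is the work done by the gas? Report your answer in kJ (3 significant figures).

W ≈ -14.5 kJ

Isothermal: W = nRT ln(V₂/V₁) = P₁V₁ ln(V₂/V₁).
P₁V₁ = (815 kPa)(15.3 L) = 12470 J.
W = 12470 × ln(4.78/15.3) = 12470 × -1.163
W_by_gas = -14507 J.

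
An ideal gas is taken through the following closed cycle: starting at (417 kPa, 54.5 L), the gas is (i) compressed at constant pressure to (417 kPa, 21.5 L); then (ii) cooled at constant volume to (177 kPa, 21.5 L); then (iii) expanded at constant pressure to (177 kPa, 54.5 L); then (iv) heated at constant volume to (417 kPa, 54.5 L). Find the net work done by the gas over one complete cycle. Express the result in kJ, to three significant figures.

Constant-volume legs do no work.
W(i) = (417)(21.5 − 54.5) = -13761 J; W(iii) = (177)(54.5 − 21.5) = 5841 J.
W_net = -13761 + 5841 = -7920 J (the counter-clockwise enclosed area).

W_net ≈ -7.92 kJ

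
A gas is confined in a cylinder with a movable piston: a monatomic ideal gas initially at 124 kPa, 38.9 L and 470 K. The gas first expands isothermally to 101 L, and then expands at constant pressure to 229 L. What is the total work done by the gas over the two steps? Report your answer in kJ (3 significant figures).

Step 1 (isothermal): W = P₁V₁ ln(V₂/V₁) = (4824) ln(101/38.9) = 4602 J.
After step 1: P = 47.76 kPa, V = 101 L, T = 470 K.
Step 2 (isobaric): W = PΔV = (47.76 kPa)(229 − 101 L) = 6113 J.
W_total = 4602 + 6113 = 10715 J.

W_total ≈ 10.7 kJ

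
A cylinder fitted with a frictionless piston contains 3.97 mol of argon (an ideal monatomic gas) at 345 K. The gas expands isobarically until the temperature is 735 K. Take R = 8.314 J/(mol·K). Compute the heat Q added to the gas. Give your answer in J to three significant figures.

Q ≈ 32200 J

Isobaric: W = nRΔT = (3.97)(8.314)(390) = 12873 J.
ΔU = nCᵥΔT with Cᵥ = 3R/2: ΔU = (3.97)(12.47)(390) = 19309 J.
Q = ΔU + W = 19309 + 12873 = 32181 J.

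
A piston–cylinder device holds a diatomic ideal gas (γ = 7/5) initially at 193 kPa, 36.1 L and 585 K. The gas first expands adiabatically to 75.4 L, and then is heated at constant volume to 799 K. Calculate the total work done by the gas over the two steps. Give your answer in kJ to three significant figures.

Step 1 (adiabatic): W = (P₁V₁ − P₂V₂)/(γ−1) = (6967 − 5189)/0.4 = 4445 J.
Step 2 (isochoric): W = 0 (constant volume).
W_total = 4445 + 0 = 4445 J.

W_total ≈ 4.44 kJ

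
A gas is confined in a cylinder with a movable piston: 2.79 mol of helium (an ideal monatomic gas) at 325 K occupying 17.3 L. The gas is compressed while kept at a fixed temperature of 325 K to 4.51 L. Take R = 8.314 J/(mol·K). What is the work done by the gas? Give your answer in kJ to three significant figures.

Isothermal: W = nRT ln(V₂/V₁).
W = (2.79)(8.314)(325) × ln(4.51/17.3)
  = 7539 × -1.344
W_by_gas = -10135 J.

W ≈ -10.1 kJ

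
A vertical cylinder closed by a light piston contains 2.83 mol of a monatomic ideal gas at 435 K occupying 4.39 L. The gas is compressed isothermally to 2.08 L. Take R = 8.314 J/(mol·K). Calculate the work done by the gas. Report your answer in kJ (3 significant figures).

Isothermal: W = nRT ln(V₂/V₁).
W = (2.83)(8.314)(435) × ln(2.08/4.39)
  = 10235 × -0.747
W_by_gas = -7645 J.

W ≈ -7.65 kJ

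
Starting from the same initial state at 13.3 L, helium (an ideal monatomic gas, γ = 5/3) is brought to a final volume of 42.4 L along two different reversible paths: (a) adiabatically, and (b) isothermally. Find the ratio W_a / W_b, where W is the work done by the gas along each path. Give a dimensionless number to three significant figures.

W_a / W_b ≈ 0.696

Path (a) adiabatic: W = P₁V₁(1 − (V₁/V₂)^(γ−1))/(γ−1) → W_a/(P₁V₁) = 0.8075.
Path (b) isothermal: W = P₁V₁ ln(V₂/V₁) → W_b/(P₁V₁) = 1.159.
W_a / W_b = 0.8075 / 1.159 = 0.6965.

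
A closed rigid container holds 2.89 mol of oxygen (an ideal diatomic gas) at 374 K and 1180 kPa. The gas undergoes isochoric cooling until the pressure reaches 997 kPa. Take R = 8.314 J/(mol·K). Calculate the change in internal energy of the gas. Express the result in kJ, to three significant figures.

Constant volume ⇒ W = 0, so Q = ΔU = nCᵥΔT with Cᵥ = 5R/2 = 20.79 J/(mol·K).
At constant V, T₂/T₁ = P₂/P₁ ⇒ ΔT = T₁(P₂/P₁ − 1) = 374·(997/1180 − 1) = -58 K.
ΔU = (2.89)(20.79)(-58) = -3484 J.

ΔU ≈ -3.48 kJ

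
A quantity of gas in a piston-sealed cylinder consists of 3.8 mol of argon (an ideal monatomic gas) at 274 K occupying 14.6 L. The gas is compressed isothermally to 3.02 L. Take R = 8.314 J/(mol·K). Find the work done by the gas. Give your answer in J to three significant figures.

W ≈ -13600 J

Isothermal: W = nRT ln(V₂/V₁).
W = (3.8)(8.314)(274) × ln(3.02/14.6)
  = 8657 × -1.576
W_by_gas = -13641 J.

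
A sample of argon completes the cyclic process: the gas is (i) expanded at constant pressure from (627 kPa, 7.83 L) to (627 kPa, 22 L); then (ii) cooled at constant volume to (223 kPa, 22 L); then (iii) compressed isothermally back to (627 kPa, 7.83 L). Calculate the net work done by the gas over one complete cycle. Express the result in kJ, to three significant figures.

W_net ≈ 3.82 kJ

Leg (i): W = PΔV = (627)(22 − 7.83) = 8885 J.
Leg (ii): W = 0.
Leg (iii): W = PᵢVᵢ ln(V_f/Vᵢ) = (4906) ln(7.83/22) = -5068 J.
W_net = 8885 − 5068 = 3816 J.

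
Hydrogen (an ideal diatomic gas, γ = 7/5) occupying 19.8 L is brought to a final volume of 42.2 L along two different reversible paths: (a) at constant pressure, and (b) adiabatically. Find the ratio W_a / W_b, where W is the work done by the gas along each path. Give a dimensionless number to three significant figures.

W_a / W_b ≈ 1.73

Path (a) isobaric: W = P₁(V₂ − V₁) → W_a/(P₁V₁) = 1.131.
Path (b) adiabatic: W = P₁V₁(1 − (V₁/V₂)^(γ−1))/(γ−1) → W_b/(P₁V₁) = 0.6529.
W_a / W_b = 1.131 / 0.6529 = 1.733.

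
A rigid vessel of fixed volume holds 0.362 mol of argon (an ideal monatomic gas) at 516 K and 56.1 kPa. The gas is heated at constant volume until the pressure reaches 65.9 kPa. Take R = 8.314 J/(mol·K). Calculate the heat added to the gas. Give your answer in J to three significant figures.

Q ≈ 407 J

Constant volume ⇒ W = 0, so Q = ΔU = nCᵥΔT with Cᵥ = 3R/2 = 12.47 J/(mol·K).
At constant V, T₂/T₁ = P₂/P₁ ⇒ ΔT = T₁(P₂/P₁ − 1) = 516·(65.9/56.1 − 1) = 90.14 K.
ΔU = (0.362)(12.47)(90.14) = 406.9 J.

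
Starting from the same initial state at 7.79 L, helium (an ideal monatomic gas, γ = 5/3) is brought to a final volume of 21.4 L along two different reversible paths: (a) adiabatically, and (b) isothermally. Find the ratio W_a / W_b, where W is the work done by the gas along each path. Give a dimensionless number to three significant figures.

Path (a) adiabatic: W = P₁V₁(1 − (V₁/V₂)^(γ−1))/(γ−1) → W_a/(P₁V₁) = 0.7353.
Path (b) isothermal: W = P₁V₁ ln(V₂/V₁) → W_b/(P₁V₁) = 1.011.
W_a / W_b = 0.7353 / 1.011 = 0.7276.

W_a / W_b ≈ 0.728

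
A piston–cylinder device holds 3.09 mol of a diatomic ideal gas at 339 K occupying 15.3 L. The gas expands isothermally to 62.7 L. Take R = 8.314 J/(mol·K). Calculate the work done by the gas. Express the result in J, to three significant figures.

Isothermal: W = nRT ln(V₂/V₁).
W = (3.09)(8.314)(339) × ln(62.7/15.3)
  = 8709 × 1.411
W_by_gas = 12284 J.

W ≈ 12300 J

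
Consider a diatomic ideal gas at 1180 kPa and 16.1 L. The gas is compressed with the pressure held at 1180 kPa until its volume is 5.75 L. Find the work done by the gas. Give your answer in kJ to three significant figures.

Isobaric: W = P ΔV.
W = (1180 kPa)(5.75 − 16.1 L) = (1180)(-10.35) = -12213 J.

W ≈ -12.2 kJ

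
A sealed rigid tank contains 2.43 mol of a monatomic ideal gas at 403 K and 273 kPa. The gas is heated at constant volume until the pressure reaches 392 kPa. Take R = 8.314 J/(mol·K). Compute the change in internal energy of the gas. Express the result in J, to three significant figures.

ΔU ≈ 5320 J

Constant volume ⇒ W = 0, so Q = ΔU = nCᵥΔT with Cᵥ = 3R/2 = 12.47 J/(mol·K).
At constant V, T₂/T₁ = P₂/P₁ ⇒ ΔT = T₁(P₂/P₁ − 1) = 403·(392/273 − 1) = 175.7 K.
ΔU = (2.43)(12.47)(175.7) = 5323 J.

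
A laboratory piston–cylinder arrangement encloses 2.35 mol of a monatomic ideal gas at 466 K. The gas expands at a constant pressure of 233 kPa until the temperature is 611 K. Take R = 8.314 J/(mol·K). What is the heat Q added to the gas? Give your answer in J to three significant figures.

Isobaric: W = nRΔT = (2.35)(8.314)(145) = 2833 J.
ΔU = nCᵥΔT with Cᵥ = 3R/2: ΔU = (2.35)(12.47)(145) = 4249 J.
Q = ΔU + W = 4249 + 2833 = 7082 J.

Q ≈ 7080 J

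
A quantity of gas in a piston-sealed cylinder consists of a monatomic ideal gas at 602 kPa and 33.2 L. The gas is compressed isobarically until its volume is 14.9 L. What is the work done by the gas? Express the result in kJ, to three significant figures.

W ≈ -11.0 kJ

Isobaric: W = P ΔV.
W = (602 kPa)(14.9 − 33.2 L) = (602)(-18.3) = -11017 J.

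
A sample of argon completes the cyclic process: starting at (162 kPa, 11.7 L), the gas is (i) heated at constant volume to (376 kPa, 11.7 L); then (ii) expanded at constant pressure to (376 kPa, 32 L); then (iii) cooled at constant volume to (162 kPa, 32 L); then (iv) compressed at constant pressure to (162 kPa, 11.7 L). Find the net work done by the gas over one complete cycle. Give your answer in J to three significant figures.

Constant-volume legs do no work.
W(ii) = (376)(32 − 11.7) = 7633 J; W(iv) = (162)(11.7 − 32) = -3289 J.
W_net = 7633 − 3289 = 4344 J (the clockwise enclosed area).

W_net ≈ 4340 J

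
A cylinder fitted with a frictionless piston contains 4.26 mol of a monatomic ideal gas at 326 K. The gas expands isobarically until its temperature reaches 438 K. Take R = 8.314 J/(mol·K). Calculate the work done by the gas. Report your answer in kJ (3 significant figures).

W ≈ 3.97 kJ

Isobaric: W = P ΔV = nR ΔT.
W = (4.26)(8.314)(438 − 326) = 3967 J.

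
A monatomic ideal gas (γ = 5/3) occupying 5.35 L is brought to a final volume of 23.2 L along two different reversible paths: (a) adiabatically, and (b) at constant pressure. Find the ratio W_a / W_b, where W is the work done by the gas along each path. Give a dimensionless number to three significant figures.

Path (a) adiabatic: W = P₁V₁(1 − (V₁/V₂)^(γ−1))/(γ−1) → W_a/(P₁V₁) = 0.9359.
Path (b) isobaric: W = P₁(V₂ − V₁) → W_b/(P₁V₁) = 3.336.
W_a / W_b = 0.9359 / 3.336 = 0.2805.

W_a / W_b ≈ 0.281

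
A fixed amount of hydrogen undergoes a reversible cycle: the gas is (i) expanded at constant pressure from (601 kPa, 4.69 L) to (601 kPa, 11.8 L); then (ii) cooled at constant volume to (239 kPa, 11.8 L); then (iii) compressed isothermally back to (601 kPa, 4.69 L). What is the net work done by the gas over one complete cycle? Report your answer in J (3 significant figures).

W_net ≈ 1670 J

Leg (i): W = PΔV = (601)(11.8 − 4.69) = 4273 J.
Leg (ii): W = 0.
Leg (iii): W = PᵢVᵢ ln(V_f/Vᵢ) = (2820) ln(4.69/11.8) = -2602 J.
W_net = 4273 − 2602 = 1671 J.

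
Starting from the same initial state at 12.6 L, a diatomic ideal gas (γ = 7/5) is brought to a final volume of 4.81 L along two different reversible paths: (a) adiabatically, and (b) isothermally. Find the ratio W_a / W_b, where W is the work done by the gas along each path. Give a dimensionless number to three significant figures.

W_a / W_b ≈ 1.22

Path (a) adiabatic: W = P₁V₁(1 − (V₁/V₂)^(γ−1))/(γ−1) → W_a/(P₁V₁) = -1.175.
Path (b) isothermal: W = P₁V₁ ln(V₂/V₁) → W_b/(P₁V₁) = -0.963.
W_a / W_b = -1.175 / -0.963 = 1.22.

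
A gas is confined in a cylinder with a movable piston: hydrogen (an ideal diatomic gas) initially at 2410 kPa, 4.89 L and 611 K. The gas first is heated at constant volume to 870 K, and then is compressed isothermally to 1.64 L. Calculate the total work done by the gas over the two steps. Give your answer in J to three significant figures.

Step 1 (isochoric): W = 0 (constant volume).
After step 1: P = 3432 kPa (V unchanged).
Step 2 (isothermal): W = P₁V₁ ln(V₂/V₁) = (16780) ln(1.64/4.89) = -18333 J.
W_total = 0 − 18333 = -18333 J.

W_total ≈ -18300 J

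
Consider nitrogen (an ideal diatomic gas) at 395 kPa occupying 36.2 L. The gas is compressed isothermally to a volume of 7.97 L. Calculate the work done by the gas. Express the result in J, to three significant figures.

W ≈ -21600 J

Isothermal: W = nRT ln(V₂/V₁) = P₁V₁ ln(V₂/V₁).
P₁V₁ = (395 kPa)(36.2 L) = 14299 J.
W = 14299 × ln(7.97/36.2) = 14299 × -1.513
W_by_gas = -21640 J.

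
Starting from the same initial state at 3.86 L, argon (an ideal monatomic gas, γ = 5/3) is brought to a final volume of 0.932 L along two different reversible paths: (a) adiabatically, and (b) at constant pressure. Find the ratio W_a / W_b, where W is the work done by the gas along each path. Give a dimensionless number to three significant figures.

W_a / W_b ≈ 3.12

Path (a) adiabatic: W = P₁V₁(1 − (V₁/V₂)^(γ−1))/(γ−1) → W_a/(P₁V₁) = -2.368.
Path (b) isobaric: W = P₁(V₂ − V₁) → W_b/(P₁V₁) = -0.7585.
W_a / W_b = -2.368 / -0.7585 = 3.122.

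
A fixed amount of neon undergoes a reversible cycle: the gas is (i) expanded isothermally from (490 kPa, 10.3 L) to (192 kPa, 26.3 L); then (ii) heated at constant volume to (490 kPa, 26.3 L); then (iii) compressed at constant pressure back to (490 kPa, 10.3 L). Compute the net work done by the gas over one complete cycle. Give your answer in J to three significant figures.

Leg (i): W = PᵢVᵢ ln(V_f/Vᵢ) = (5047) ln(26.3/10.3) = 4731 J.
Leg (ii): W = 0.
Leg (iii): W = PΔV = (490)(10.3 − 26.3) = -7840 J.
W_net = 4731 − 7840 = -3109 J.

W_net ≈ -3110 J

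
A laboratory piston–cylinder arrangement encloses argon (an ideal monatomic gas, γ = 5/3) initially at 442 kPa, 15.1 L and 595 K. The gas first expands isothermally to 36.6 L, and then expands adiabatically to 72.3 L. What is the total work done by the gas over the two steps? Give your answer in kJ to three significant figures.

Step 1 (isothermal): W = P₁V₁ ln(V₂/V₁) = (6674) ln(36.6/15.1) = 5909 J.
After step 1: P = 182.4 kPa, V = 36.6 L, T = 595 K.
Step 2 (adiabatic): W = (P₁V₁ − P₂V₂)/(γ−1) = (6674 − 4239)/0.667 = 3652 J.
W_total = 5909 + 3652 = 9561 J.

W_total ≈ 9.56 kJ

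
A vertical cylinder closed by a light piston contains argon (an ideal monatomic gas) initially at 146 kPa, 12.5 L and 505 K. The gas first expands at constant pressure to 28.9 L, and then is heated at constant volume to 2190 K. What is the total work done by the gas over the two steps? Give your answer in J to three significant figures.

Step 1 (isobaric): W = PΔV = (146 kPa)(28.9 − 12.5 L) = 2394 J.
Step 2 (isochoric): W = 0 (constant volume).
W_total = 2394 + 0 = 2394 J.

W_total ≈ 2390 J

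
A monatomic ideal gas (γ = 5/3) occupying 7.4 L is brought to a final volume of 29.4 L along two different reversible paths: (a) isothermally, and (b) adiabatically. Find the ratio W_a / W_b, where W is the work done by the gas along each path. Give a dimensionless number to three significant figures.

W_a / W_b ≈ 1.53

Path (a) isothermal: W = P₁V₁ ln(V₂/V₁) → W_a/(P₁V₁) = 1.38.
Path (b) adiabatic: W = P₁V₁(1 − (V₁/V₂)^(γ−1))/(γ−1) → W_b/(P₁V₁) = 0.902.
W_a / W_b = 1.38 / 0.902 = 1.529.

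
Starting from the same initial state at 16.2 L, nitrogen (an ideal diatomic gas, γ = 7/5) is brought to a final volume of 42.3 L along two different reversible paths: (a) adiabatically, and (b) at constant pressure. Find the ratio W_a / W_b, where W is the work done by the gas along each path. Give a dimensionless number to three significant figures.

W_a / W_b ≈ 0.495

Path (a) adiabatic: W = P₁V₁(1 − (V₁/V₂)^(γ−1))/(γ−1) → W_a/(P₁V₁) = 0.797.
Path (b) isobaric: W = P₁(V₂ − V₁) → W_b/(P₁V₁) = 1.611.
W_a / W_b = 0.797 / 1.611 = 0.4947.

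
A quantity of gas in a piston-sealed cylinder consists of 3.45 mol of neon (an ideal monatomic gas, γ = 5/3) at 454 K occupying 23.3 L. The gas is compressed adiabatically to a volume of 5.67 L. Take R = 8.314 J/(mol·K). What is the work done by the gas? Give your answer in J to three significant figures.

Adiabatic: TV^(γ−1) = const with γ = 5/3.
T₂ = T₁ (V₁/V₂)^(γ−1) = 454 × (23.3/5.67)^0.667 = 454 × 2.566 = 1165 K.
W_by = nCᵥ(T₁ − T₂) = (3.45)(12.47)(454 − 1165) = -30581 J.

W ≈ -30600 J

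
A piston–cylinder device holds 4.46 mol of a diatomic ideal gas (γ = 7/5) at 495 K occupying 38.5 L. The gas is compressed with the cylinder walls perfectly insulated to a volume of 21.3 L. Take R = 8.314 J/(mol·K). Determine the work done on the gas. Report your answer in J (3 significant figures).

W ≈ 12300 J

Adiabatic: TV^(γ−1) = const with γ = 7/5.
T₂ = T₁ (V₁/V₂)^(γ−1) = 495 × (38.5/21.3)^0.4 = 495 × 1.267 = 627.2 K.
W_by = nCᵥ(T₁ − T₂) = (4.46)(20.79)(495 − 627.2) = -12259 J.
Work on gas = −W_by = 12259 J.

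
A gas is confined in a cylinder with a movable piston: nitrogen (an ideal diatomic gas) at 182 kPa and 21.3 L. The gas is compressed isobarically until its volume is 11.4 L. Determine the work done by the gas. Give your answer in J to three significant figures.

Isobaric: W = P ΔV.
W = (182 kPa)(11.4 − 21.3 L) = (182)(-9.9) = -1802 J.

W ≈ -1800 J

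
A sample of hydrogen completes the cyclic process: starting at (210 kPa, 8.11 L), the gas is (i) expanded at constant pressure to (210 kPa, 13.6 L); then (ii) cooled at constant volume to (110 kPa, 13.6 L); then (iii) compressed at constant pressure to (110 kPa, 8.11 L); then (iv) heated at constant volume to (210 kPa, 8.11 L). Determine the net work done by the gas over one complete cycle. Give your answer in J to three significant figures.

W_net ≈ 549 J

Constant-volume legs do no work.
W(i) = (210)(13.6 − 8.11) = 1153 J; W(iii) = (110)(8.11 − 13.6) = -603.9 J.
W_net = 1153 − 603.9 = 549 J (the clockwise enclosed area).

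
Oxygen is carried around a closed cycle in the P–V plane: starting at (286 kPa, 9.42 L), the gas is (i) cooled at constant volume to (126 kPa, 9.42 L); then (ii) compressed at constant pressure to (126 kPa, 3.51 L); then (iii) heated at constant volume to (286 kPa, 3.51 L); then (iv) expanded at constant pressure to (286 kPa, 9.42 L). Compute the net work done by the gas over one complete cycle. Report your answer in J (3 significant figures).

Constant-volume legs do no work.
W(ii) = (126)(3.51 − 9.42) = -744.7 J; W(iv) = (286)(9.42 − 3.51) = 1690 J.
W_net = -744.7 + 1690 = 945.6 J (the clockwise enclosed area).

W_net ≈ 946 J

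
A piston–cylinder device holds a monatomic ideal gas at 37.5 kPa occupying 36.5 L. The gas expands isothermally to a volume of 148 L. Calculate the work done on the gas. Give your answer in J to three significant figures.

Isothermal: W = nRT ln(V₂/V₁) = P₁V₁ ln(V₂/V₁).
P₁V₁ = (37.5 kPa)(36.5 L) = 1369 J.
W = 1369 × ln(148/36.5) = 1369 × 1.4
W_by_gas = 1916 J; work on gas = −W_by = -1916 J.

W ≈ -1920 J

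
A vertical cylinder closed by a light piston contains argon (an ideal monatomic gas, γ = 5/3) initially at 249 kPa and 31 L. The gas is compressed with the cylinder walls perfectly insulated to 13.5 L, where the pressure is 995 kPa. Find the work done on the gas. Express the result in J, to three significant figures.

Adiabatic: W = (P₁V₁ − P₂V₂)/(γ − 1) with γ = 5/3.
P₁V₁ = 7719 J, P₂V₂ = 13432 J.
W = (7719 − 13432) / 0.6667 = -8570 J.
Work on gas = −W_by = 8570 J.

W ≈ 8570 J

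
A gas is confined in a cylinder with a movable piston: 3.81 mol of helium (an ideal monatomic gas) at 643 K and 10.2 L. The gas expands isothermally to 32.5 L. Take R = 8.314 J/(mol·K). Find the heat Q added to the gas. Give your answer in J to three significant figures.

Q ≈ 23600 J

Isothermal ⇒ ΔU = 0, so Q = W = nRT ln(V₂/V₁).
Q = (3.81)(8.314)(643) ln(32.5/10.2) = 20368 × 1.159 = 23603 J.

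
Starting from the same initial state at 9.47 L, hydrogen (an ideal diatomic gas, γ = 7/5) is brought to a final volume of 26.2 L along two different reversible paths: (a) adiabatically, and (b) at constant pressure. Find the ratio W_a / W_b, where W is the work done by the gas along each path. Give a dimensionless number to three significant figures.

W_a / W_b ≈ 0.473

Path (a) adiabatic: W = P₁V₁(1 − (V₁/V₂)^(γ−1))/(γ−1) → W_a/(P₁V₁) = 0.836.
Path (b) isobaric: W = P₁(V₂ − V₁) → W_b/(P₁V₁) = 1.767.
W_a / W_b = 0.836 / 1.767 = 0.4732.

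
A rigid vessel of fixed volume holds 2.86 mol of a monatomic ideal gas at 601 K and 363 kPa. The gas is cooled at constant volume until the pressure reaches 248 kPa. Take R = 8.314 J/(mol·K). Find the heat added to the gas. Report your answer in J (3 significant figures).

Constant volume ⇒ W = 0, so Q = ΔU = nCᵥΔT with Cᵥ = 3R/2 = 12.47 J/(mol·K).
At constant V, T₂/T₁ = P₂/P₁ ⇒ ΔT = T₁(P₂/P₁ − 1) = 601·(248/363 − 1) = -190.4 K.
ΔU = (2.86)(12.47)(-190.4) = -6791 J.

Q ≈ -6790 J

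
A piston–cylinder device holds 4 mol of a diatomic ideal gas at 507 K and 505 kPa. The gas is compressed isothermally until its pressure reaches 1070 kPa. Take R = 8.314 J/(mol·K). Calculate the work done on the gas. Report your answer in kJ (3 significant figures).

Isothermal process: W = nRT ln(V₂/V₁) = nRT ln(P₁/P₂).
W = (4)(8.314)(507) × ln(505/1070)
  = 16861 × ln(0.472) = 16861 × -0.7509
W_by_gas = -12660 J; work on gas = −W_by = 12660 J.

W ≈ 12.7 kJ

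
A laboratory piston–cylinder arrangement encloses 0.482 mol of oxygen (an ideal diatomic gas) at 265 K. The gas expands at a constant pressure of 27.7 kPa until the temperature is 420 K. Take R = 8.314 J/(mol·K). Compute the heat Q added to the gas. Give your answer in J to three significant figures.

Q ≈ 2170 J

Isobaric: W = nRΔT = (0.482)(8.314)(155) = 621.1 J.
ΔU = nCᵥΔT with Cᵥ = 5R/2: ΔU = (0.482)(20.79)(155) = 1553 J.
Q = ΔU + W = 1553 + 621.1 = 2174 J.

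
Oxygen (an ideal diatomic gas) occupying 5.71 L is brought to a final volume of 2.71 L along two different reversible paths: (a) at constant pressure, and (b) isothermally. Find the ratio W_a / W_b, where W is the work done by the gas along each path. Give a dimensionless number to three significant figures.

W_a / W_b ≈ 0.705

Path (a) isobaric: W = P₁(V₂ − V₁) → W_a/(P₁V₁) = -0.5254.
Path (b) isothermal: W = P₁V₁ ln(V₂/V₁) → W_b/(P₁V₁) = -0.7453.
W_a / W_b = -0.5254 / -0.7453 = 0.705.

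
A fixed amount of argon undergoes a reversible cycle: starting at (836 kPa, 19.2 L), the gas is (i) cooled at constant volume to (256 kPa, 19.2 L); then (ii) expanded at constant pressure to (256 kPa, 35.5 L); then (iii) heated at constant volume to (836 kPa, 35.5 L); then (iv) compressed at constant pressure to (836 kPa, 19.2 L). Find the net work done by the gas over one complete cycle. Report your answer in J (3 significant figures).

Constant-volume legs do no work.
W(ii) = (256)(35.5 − 19.2) = 4173 J; W(iv) = (836)(19.2 − 35.5) = -13627 J.
W_net = 4173 − 13627 = -9454 J (the counter-clockwise enclosed area).

W_net ≈ -9450 J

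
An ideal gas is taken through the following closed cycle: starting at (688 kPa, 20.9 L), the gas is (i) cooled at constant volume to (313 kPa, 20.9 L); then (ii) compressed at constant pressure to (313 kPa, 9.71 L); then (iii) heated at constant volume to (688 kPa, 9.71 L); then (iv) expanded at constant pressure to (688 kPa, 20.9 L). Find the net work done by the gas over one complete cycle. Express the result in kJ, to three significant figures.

W_net ≈ 4.20 kJ

Constant-volume legs do no work.
W(ii) = (313)(9.71 − 20.9) = -3502 J; W(iv) = (688)(20.9 − 9.71) = 7699 J.
W_net = -3502 + 7699 = 4196 J (the clockwise enclosed area).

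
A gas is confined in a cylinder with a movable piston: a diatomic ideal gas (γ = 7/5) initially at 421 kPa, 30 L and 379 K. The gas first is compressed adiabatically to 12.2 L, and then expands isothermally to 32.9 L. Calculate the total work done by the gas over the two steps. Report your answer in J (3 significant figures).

Step 1 (adiabatic): W = (P₁V₁ − P₂V₂)/(γ−1) = (12630 − 18101)/0.4 = -13678 J.
After step 1: P = 1484 kPa, V = 12.2 L, T = 543.2 K.
Step 2 (isothermal): W = P₁V₁ ln(V₂/V₁) = (18101) ln(32.9/12.2) = 17957 J.
W_total = -13678 + 17957 = 4279 J.

W_total ≈ 4280 J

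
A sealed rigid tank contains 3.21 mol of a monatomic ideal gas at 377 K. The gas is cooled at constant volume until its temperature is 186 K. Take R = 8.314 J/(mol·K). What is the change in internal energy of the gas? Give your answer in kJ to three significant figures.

ΔU ≈ -7.65 kJ

Constant volume ⇒ W = 0, so Q = ΔU = nCᵥΔT with Cᵥ = 3R/2 = 12.47 J/(mol·K).
ΔU = (3.21)(12.47)(186 − 377) = -7646 J.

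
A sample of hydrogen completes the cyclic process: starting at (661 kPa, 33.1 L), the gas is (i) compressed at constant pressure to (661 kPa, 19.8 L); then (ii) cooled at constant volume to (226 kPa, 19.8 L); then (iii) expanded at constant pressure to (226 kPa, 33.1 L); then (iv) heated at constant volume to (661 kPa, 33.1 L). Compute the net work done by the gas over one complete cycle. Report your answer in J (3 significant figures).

W_net ≈ -5790 J

Constant-volume legs do no work.
W(i) = (661)(19.8 − 33.1) = -8791 J; W(iii) = (226)(33.1 − 19.8) = 3006 J.
W_net = -8791 + 3006 = -5786 J (the counter-clockwise enclosed area).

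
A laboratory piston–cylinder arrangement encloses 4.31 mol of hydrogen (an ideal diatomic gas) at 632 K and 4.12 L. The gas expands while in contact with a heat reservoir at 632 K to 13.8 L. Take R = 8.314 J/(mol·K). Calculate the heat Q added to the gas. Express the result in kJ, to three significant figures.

Q ≈ 27.4 kJ

Isothermal ⇒ ΔU = 0, so Q = W = nRT ln(V₂/V₁).
Q = (4.31)(8.314)(632) ln(13.8/4.12) = 22647 × 1.209 = 27376 J.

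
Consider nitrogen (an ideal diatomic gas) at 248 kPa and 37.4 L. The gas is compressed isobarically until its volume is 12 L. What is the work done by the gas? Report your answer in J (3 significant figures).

Isobaric: W = P ΔV.
W = (248 kPa)(12 − 37.4 L) = (248)(-25.4) = -6299 J.

W ≈ -6300 J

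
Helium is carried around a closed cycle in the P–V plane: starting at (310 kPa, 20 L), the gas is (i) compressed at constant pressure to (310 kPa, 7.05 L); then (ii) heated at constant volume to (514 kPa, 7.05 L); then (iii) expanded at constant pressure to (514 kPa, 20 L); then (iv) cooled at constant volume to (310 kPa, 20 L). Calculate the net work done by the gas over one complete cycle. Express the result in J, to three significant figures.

W_net ≈ 2640 J

Constant-volume legs do no work.
W(i) = (310)(7.05 − 20) = -4014 J; W(iii) = (514)(20 − 7.05) = 6656 J.
W_net = -4014 + 6656 = 2642 J (the clockwise enclosed area).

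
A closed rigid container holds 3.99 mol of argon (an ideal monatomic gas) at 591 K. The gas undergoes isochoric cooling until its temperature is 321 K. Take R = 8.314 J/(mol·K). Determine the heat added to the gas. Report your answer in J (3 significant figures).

Constant volume ⇒ W = 0, so Q = ΔU = nCᵥΔT with Cᵥ = 3R/2 = 12.47 J/(mol·K).
ΔU = (3.99)(12.47)(321 − 591) = -13435 J.

Q ≈ -13400 J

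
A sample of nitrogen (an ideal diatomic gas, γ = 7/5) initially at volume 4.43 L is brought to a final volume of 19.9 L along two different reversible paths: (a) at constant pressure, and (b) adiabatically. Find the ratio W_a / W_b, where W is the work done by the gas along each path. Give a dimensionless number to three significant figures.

W_a / W_b ≈ 3.09

Path (a) isobaric: W = P₁(V₂ − V₁) → W_a/(P₁V₁) = 3.492.
Path (b) adiabatic: W = P₁V₁(1 − (V₁/V₂)^(γ−1))/(γ−1) → W_b/(P₁V₁) = 1.129.
W_a / W_b = 3.492 / 1.129 = 3.092.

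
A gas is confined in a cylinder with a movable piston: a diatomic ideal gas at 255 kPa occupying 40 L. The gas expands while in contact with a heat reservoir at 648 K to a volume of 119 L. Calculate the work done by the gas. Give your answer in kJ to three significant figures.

W ≈ 11.1 kJ

Isothermal: W = nRT ln(V₂/V₁) = P₁V₁ ln(V₂/V₁).
P₁V₁ = (255 kPa)(40 L) = 10200 J.
W = 10200 × ln(119/40) = 10200 × 1.09
W_by_gas = 11120 J.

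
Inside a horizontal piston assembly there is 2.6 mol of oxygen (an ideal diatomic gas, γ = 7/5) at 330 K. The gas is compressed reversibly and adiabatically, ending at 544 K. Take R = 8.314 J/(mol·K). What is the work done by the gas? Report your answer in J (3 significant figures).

W ≈ -11600 J

Adiabatic ⇒ Q = 0, so W_by = −ΔU = nCᵥ(T₁ − T₂).
Cᵥ = 5R/2 = 20.79 J/(mol·K).
W = (2.6)(20.79)(330 − 544) = -11565 J.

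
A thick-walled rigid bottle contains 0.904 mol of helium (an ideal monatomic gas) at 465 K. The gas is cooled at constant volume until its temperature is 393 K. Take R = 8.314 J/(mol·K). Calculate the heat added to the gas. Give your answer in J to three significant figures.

Constant volume ⇒ W = 0, so Q = ΔU = nCᵥΔT with Cᵥ = 3R/2 = 12.47 J/(mol·K).
ΔU = (0.904)(12.47)(393 − 465) = -811.7 J.

Q ≈ -812 J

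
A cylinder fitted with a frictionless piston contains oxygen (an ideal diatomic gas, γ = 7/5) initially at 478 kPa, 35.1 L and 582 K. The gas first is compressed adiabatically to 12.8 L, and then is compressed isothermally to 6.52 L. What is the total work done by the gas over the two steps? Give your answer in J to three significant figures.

W_total ≈ -37800 J

Step 1 (adiabatic): W = (P₁V₁ − P₂V₂)/(γ−1) = (16778 − 25117)/0.4 = -20849 J.
After step 1: P = 1962 kPa, V = 12.8 L, T = 871.3 K.
Step 2 (isothermal): W = P₁V₁ ln(V₂/V₁) = (25117) ln(6.52/12.8) = -16943 J.
W_total = -20849 − 16943 = -37792 J.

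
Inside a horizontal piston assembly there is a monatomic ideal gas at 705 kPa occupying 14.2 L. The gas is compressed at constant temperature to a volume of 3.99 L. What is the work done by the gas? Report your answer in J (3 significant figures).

Isothermal: W = nRT ln(V₂/V₁) = P₁V₁ ln(V₂/V₁).
P₁V₁ = (705 kPa)(14.2 L) = 10011 J.
W = 10011 × ln(3.99/14.2) = 10011 × -1.269
W_by_gas = -12708 J.

W ≈ -12700 J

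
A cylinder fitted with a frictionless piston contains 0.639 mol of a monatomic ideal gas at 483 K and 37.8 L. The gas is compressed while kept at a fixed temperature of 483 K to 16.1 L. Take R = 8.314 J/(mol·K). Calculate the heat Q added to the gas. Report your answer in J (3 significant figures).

Isothermal ⇒ ΔU = 0, so Q = W = nRT ln(V₂/V₁).
Q = (0.639)(8.314)(483) ln(16.1/37.8) = 2566 × -0.8535 = -2190 J.

Q ≈ -2190 J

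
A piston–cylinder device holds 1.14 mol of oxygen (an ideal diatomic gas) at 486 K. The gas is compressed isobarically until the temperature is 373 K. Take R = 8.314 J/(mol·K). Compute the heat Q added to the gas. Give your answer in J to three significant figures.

Isobaric: W = nRΔT = (1.14)(8.314)(-113) = -1071 J.
ΔU = nCᵥΔT with Cᵥ = 5R/2: ΔU = (1.14)(20.79)(-113) = -2678 J.
Q = ΔU + W = -2678 − 1071 = -3749 J.

Q ≈ -3750 J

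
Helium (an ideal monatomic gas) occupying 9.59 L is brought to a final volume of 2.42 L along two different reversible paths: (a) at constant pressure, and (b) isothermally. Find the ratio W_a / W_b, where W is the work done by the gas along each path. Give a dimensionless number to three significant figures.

Path (a) isobaric: W = P₁(V₂ − V₁) → W_a/(P₁V₁) = -0.7477.
Path (b) isothermal: W = P₁V₁ ln(V₂/V₁) → W_b/(P₁V₁) = -1.377.
W_a / W_b = -0.7477 / -1.377 = 0.543.

W_a / W_b ≈ 0.543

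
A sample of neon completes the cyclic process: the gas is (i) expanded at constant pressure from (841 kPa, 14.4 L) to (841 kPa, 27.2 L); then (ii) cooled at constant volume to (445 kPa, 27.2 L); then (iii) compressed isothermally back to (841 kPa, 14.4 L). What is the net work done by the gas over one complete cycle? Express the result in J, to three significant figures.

Leg (i): W = PΔV = (841)(27.2 − 14.4) = 10765 J.
Leg (ii): W = 0.
Leg (iii): W = PᵢVᵢ ln(V_f/Vᵢ) = (12104) ln(14.4/27.2) = -7698 J.
W_net = 10765 − 7698 = 3067 J.

W_net ≈ 3070 J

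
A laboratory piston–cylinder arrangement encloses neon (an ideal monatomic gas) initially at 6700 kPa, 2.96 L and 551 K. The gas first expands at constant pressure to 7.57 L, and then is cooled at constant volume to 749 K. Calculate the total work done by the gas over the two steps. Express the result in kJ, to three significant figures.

W_total ≈ 30.9 kJ

Step 1 (isobaric): W = PΔV = (6700 kPa)(7.57 − 2.96 L) = 30887 J.
Step 2 (isochoric): W = 0 (constant volume).
W_total = 30887 + 0 = 30887 J.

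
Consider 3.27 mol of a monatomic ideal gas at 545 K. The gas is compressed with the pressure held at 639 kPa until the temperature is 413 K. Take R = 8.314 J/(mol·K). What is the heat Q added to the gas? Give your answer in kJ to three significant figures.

Q ≈ -8.97 kJ

Isobaric: W = nRΔT = (3.27)(8.314)(-132) = -3589 J.
ΔU = nCᵥΔT with Cᵥ = 3R/2: ΔU = (3.27)(12.47)(-132) = -5383 J.
Q = ΔU + W = -5383 − 3589 = -8972 J.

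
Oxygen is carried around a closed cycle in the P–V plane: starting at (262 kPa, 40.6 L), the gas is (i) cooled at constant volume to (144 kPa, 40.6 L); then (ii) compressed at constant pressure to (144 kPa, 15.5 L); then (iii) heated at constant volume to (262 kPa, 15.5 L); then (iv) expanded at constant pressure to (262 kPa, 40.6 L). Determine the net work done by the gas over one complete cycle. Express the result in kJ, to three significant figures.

Constant-volume legs do no work.
W(ii) = (144)(15.5 − 40.6) = -3614 J; W(iv) = (262)(40.6 − 15.5) = 6576 J.
W_net = -3614 + 6576 = 2962 J (the clockwise enclosed area).

W_net ≈ 2.96 kJ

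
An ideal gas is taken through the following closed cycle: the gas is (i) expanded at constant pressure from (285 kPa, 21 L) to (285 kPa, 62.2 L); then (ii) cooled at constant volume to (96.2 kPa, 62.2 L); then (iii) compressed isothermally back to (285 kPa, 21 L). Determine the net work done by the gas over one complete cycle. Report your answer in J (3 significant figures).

Leg (i): W = PΔV = (285)(62.2 − 21) = 11742 J.
Leg (ii): W = 0.
Leg (iii): W = PᵢVᵢ ln(V_f/Vᵢ) = (5984) ln(21/62.2) = -6497 J.
W_net = 11742 − 6497 = 5245 J.

W_net ≈ 5240 J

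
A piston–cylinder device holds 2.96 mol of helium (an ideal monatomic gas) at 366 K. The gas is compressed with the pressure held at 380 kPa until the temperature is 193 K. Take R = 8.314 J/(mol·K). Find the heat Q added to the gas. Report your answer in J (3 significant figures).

Isobaric: W = nRΔT = (2.96)(8.314)(-173) = -4257 J.
ΔU = nCᵥΔT with Cᵥ = 3R/2: ΔU = (2.96)(12.47)(-173) = -6386 J.
Q = ΔU + W = -6386 − 4257 = -10644 J.

Q ≈ -10600 J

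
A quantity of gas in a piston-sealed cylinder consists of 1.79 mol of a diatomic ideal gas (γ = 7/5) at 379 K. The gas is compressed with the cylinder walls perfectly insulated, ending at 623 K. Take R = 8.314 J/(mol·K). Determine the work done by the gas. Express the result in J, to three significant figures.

Adiabatic ⇒ Q = 0, so W_by = −ΔU = nCᵥ(T₁ − T₂).
Cᵥ = 5R/2 = 20.79 J/(mol·K).
W = (1.79)(20.79)(379 − 623) = -9078 J.

W ≈ -9080 J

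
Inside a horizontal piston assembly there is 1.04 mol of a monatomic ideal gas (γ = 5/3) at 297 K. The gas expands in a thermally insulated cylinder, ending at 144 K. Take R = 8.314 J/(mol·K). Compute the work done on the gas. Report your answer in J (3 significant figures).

Adiabatic ⇒ Q = 0, so W_by = −ΔU = nCᵥ(T₁ − T₂).
Cᵥ = 3R/2 = 12.47 J/(mol·K).
W = (1.04)(12.47)(297 − 144) = 1984 J.
Work on gas = −W_by = -1984 J.

W ≈ -1980 J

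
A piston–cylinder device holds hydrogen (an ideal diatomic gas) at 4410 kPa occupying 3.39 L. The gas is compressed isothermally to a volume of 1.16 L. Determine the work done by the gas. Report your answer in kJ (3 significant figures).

Isothermal: W = nRT ln(V₂/V₁) = P₁V₁ ln(V₂/V₁).
P₁V₁ = (4410 kPa)(3.39 L) = 14950 J.
W = 14950 × ln(1.16/3.39) = 14950 × -1.072
W_by_gas = -16032 J.

W ≈ -16.0 kJ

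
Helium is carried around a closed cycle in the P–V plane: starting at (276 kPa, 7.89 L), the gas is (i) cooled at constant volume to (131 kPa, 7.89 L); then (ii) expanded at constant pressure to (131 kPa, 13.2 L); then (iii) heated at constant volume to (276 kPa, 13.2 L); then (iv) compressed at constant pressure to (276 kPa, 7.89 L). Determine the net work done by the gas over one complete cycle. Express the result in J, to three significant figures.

Constant-volume legs do no work.
W(ii) = (131)(13.2 − 7.89) = 695.6 J; W(iv) = (276)(7.89 − 13.2) = -1466 J.
W_net = 695.6 − 1466 = -770 J (the counter-clockwise enclosed area).

W_net ≈ -770 J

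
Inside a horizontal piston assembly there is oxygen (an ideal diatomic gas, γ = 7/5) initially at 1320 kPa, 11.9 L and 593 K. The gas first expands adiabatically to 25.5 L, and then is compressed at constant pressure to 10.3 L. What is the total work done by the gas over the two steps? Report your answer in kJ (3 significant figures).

W_total ≈ 3.42 kJ

Step 1 (adiabatic): W = (P₁V₁ − P₂V₂)/(γ−1) = (15708 − 11580)/0.4 = 10319 J.
After step 1: P = 454.1 kPa, V = 25.5 L, T = 437.2 K.
Step 2 (isobaric): W = PΔV = (454.1 kPa)(10.3 − 25.5 L) = -6903 J.
W_total = 10319 − 6903 = 3416 J.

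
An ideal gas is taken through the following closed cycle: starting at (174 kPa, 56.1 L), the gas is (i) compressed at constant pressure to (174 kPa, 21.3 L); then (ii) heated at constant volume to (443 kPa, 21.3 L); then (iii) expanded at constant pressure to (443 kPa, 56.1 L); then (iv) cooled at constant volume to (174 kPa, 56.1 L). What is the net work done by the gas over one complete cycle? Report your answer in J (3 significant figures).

W_net ≈ 9360 J

Constant-volume legs do no work.
W(i) = (174)(21.3 − 56.1) = -6055 J; W(iii) = (443)(56.1 − 21.3) = 15416 J.
W_net = -6055 + 15416 = 9361 J (the clockwise enclosed area).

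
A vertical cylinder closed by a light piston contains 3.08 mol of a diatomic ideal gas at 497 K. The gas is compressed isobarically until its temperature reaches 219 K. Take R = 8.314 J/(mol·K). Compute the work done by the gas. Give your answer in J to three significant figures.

Isobaric: W = P ΔV = nR ΔT.
W = (3.08)(8.314)(219 − 497) = -7119 J.

W ≈ -7120 J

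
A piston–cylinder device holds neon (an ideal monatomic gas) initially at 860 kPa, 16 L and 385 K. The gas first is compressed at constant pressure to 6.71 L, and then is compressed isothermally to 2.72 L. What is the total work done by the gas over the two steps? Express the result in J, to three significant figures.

W_total ≈ -13200 J

Step 1 (isobaric): W = PΔV = (860 kPa)(6.71 − 16 L) = -7989 J.
After step 1: P = 860 kPa, V = 6.71 L, T = 161.5 K.
Step 2 (isothermal): W = P₁V₁ ln(V₂/V₁) = (5771) ln(2.72/6.71) = -5211 J.
W_total = -7989 − 5211 = -13200 J.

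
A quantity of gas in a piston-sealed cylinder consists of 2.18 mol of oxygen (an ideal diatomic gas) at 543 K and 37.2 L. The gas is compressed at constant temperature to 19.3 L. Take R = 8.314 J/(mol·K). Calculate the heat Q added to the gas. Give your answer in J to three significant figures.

Isothermal ⇒ ΔU = 0, so Q = W = nRT ln(V₂/V₁).
Q = (2.18)(8.314)(543) ln(19.3/37.2) = 9842 × -0.6562 = -6458 J.

Q ≈ -6460 J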